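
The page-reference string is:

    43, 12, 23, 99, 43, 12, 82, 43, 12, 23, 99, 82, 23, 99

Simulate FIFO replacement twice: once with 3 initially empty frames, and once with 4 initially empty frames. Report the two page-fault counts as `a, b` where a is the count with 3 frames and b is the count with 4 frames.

3 frames: F F F F F F F . . F F . . . → 9 faults.
4 frames: F F F F . . F F F F F F . . → 10 faults.
10 > 9: adding a frame increased faults — Belady's anomaly.

9, 10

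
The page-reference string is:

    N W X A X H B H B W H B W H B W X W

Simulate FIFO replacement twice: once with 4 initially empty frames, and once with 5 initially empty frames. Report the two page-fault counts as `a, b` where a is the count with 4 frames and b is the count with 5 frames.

4 frames: F F F F . F F . . F . . . . . . F . → 8 faults.
5 frames: F F F F . F F . . . . . . . . . . . → 6 faults.
6 < 8: adding a frame reduced faults, as is typical.

8, 6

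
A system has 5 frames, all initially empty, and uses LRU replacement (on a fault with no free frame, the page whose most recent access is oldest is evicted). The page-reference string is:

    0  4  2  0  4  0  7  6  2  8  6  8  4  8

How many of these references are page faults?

7

0 → miss, frames [0]
4 → miss, frames [0, 4]
2 → miss, frames [0, 4, 2]
0 → hit
4 → hit
0 → hit
7 → miss, frames [2, 4, 0, 7]
6 → miss, frames [2, 4, 0, 7, 6]
2 → hit
8 → miss, evict 4, frames [0, 7, 6, 2, 8]
6 → hit
8 → hit
4 → miss, evict 0, frames [7, 2, 6, 8, 4]
8 → hit
Page faults: 7.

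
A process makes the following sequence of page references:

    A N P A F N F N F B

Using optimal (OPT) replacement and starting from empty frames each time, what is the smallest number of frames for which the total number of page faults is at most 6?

f=1: 10 faults
f=2: 6 faults
f=3: 5 faults
f=4: 5 faults
f=5: 5 faults
Smallest f with faults ≤ 6 is 2.

2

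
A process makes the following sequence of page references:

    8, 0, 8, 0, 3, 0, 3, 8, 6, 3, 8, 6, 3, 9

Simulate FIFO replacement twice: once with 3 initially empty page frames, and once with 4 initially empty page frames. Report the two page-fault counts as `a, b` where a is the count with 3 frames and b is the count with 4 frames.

3 frames: F F . . F . . . F . F . . F → 6 faults.
4 frames: F F . . F . . . F . . . . F → 5 faults.
5 < 6: adding a frame reduced faults, as is typical.

6, 5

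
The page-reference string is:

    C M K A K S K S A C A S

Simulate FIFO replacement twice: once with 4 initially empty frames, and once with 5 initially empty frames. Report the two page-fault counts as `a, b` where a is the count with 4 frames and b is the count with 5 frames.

4 frames: F F F F . F . . . F . . → 6 faults.
5 frames: F F F F . F . . . . . . → 5 faults.
5 < 6: adding a frame reduced faults, as is typical.

6, 5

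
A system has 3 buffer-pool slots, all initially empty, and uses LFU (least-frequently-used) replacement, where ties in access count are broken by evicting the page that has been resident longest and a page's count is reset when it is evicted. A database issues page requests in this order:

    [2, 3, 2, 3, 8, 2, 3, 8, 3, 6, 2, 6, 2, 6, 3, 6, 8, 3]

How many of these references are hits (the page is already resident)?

2 -> fault, frames [2]
3 -> fault, frames [2, 3]
2 -> hit
3 -> hit
8 -> fault, frames [2, 3, 8]
2 -> hit
3 -> hit
8 -> hit
3 -> hit
6 -> fault, evict 8, frames [2, 3, 6]
2 -> hit
6 -> hit
2 -> hit
6 -> hit
3 -> hit
6 -> hit
8 -> fault, evict 6, frames [2, 3, 8]
3 -> hit
Hits: 13.

13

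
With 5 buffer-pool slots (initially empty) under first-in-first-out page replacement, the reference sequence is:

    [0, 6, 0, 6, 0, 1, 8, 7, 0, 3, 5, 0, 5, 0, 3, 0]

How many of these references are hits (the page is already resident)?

8

0 -> fault, frames [0]
6 -> fault, frames [0, 6]
0 -> hit
6 -> hit
0 -> hit
1 -> fault, frames [0, 6, 1]
8 -> fault, frames [0, 6, 1, 8]
7 -> fault, frames [0, 6, 1, 8, 7]
0 -> hit
3 -> fault, evict 0, frames [6, 1, 8, 7, 3]
5 -> fault, evict 6, frames [1, 8, 7, 3, 5]
0 -> fault, evict 1, frames [8, 7, 3, 5, 0]
5 -> hit
0 -> hit
3 -> hit
0 -> hit
Hits: 8.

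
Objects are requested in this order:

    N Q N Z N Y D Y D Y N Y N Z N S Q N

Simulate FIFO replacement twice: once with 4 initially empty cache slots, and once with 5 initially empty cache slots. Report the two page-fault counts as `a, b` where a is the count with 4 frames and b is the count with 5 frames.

8, 7

4 frames: F F . F . F F . . . F . . . . F F . → 8 faults.
5 frames: F F . F . F F . . . . . . . . F . F → 7 faults.
7 < 8: adding a frame reduced faults, as is typical.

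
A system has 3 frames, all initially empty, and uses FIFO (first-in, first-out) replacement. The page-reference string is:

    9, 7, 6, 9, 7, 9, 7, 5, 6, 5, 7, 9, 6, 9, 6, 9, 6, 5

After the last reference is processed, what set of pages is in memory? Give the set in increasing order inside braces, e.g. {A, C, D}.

{5, 6, 9}

9 -> miss, frames [9]
7 -> miss, frames [9, 7]
6 -> miss, frames [9, 7, 6]
9 -> hit
7 -> hit
9 -> hit
7 -> hit
5 -> miss, evict 9, frames [7, 6, 5]
6 -> hit
5 -> hit
7 -> hit
9 -> miss, evict 7, frames [6, 5, 9]
6 -> hit
9 -> hit
6 -> hit
9 -> hit
6 -> hit
5 -> hit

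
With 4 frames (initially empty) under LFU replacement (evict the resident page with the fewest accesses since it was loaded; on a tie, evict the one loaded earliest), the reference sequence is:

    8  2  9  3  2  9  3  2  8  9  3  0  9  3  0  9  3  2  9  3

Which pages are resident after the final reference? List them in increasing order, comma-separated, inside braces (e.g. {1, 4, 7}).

{0, 2, 3, 9}

8: fault, frames (8)
2: fault, frames (8 2)
9: fault, frames (8 2 9)
3: fault, frames (8 2 9 3)
2: hit
9: hit
3: hit
2: hit
8: hit
9: hit
3: hit
0: fault, evict 8, frames (2 9 3 0)
9: hit
3: hit
0: hit
9: hit
3: hit
2: hit
9: hit
3: hit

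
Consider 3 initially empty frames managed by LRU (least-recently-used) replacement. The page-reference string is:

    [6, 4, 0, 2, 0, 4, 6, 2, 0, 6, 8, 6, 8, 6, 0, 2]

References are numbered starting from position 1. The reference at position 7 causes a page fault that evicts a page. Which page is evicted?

pos 1: 6: fault, frames {6}
pos 2: 4: fault, frames {6,4}
pos 3: 0: fault, frames {6,4,0}
pos 4: 2: fault, evict 6, frames {4,0,2}
pos 5: 0: hit
pos 6: 4: hit
pos 7: 6: fault, evict 2, frames {0,4,6}
At position 7, page 2 is evicted.

2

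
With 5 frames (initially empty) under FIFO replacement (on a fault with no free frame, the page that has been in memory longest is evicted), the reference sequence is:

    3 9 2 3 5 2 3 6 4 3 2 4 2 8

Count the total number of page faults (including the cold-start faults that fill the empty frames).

8

3 → fault, frames (3)
9 → fault, frames (3 9)
2 → fault, frames (3 9 2)
3 → hit
5 → fault, frames (3 9 2 5)
2 → hit
3 → hit
6 → fault, frames (3 9 2 5 6)
4 → fault, evict 3, frames (9 2 5 6 4)
3 → fault, evict 9, frames (2 5 6 4 3)
2 → hit
4 → hit
2 → hit
8 → fault, evict 2, frames (5 6 4 3 8)
Page faults: 8.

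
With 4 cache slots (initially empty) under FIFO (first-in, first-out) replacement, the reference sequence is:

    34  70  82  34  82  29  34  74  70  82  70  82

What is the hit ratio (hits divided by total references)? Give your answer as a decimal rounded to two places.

34 → miss, frames [34]
70 → miss, frames [34, 70]
82 → miss, frames [34, 70, 82]
34 → hit
82 → hit
29 → miss, frames [34, 70, 82, 29]
34 → hit
74 → miss, evict 34, frames [70, 82, 29, 74]
70 → hit
82 → hit
70 → hit
82 → hit
Hits: 7 of 12 references → 7/12 = 0.5833.

0.58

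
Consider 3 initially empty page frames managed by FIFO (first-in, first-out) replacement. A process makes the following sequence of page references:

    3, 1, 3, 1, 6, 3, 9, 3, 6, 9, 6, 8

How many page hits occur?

6

3: miss, frames [3]
1: miss, frames [3, 1]
3: hit
1: hit
6: miss, frames [3, 1, 6]
3: hit
9: miss, evict 3, frames [1, 6, 9]
3: miss, evict 1, frames [6, 9, 3]
6: hit
9: hit
6: hit
8: miss, evict 6, frames [9, 3, 8]
Hits: 6.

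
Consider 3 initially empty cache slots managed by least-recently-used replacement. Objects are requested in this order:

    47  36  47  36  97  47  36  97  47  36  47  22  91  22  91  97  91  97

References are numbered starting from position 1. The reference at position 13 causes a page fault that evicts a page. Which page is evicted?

pos 1: 47: miss, frames (47)
pos 2: 36: miss, frames (47 36)
pos 3: 47: hit
pos 4: 36: hit
pos 5: 97: miss, frames (47 36 97)
pos 6: 47: hit
pos 7: 36: hit
pos 8: 97: hit
pos 9: 47: hit
pos 10: 36: hit
pos 11: 47: hit
pos 12: 22: miss, evict 97, frames (36 47 22)
pos 13: 91: miss, evict 36, frames (47 22 91)
At position 13, page 36 is evicted.

36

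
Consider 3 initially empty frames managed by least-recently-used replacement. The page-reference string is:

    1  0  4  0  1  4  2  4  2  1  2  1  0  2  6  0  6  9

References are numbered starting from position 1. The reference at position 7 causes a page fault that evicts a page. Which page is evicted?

0

pos 1: 1: fault, frames (1)
pos 2: 0: fault, frames (1 0)
pos 3: 4: fault, frames (1 0 4)
pos 4: 0: hit
pos 5: 1: hit
pos 6: 4: hit
pos 7: 2: fault, evict 0, frames (1 4 2)
At position 7, page 0 is evicted.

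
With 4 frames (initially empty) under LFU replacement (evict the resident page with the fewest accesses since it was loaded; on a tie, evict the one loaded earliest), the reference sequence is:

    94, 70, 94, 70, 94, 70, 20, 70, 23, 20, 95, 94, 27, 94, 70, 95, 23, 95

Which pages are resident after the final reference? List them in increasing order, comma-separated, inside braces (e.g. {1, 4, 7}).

{20, 70, 94, 95}

94 -> miss, frames {94}
70 -> miss, frames {94,70}
94 -> hit
70 -> hit
94 -> hit
70 -> hit
20 -> miss, frames {94,70,20}
70 -> hit
23 -> miss, frames {94,70,20,23}
20 -> hit
95 -> miss, evict 23, frames {94,70,20,95}
94 -> hit
27 -> miss, evict 95, frames {94,70,20,27}
94 -> hit
70 -> hit
95 -> miss, evict 27, frames {94,70,20,95}
23 -> miss, evict 95, frames {94,70,20,23}
95 -> miss, evict 23, frames {94,70,20,95}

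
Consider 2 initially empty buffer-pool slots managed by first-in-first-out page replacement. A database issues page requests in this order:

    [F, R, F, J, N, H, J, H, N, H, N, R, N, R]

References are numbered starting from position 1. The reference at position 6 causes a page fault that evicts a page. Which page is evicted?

J

pos 1: F: fault, frames [F]
pos 2: R: fault, frames [F, R]
pos 3: F: hit
pos 4: J: fault, evict F, frames [R, J]
pos 5: N: fault, evict R, frames [J, N]
pos 6: H: fault, evict J, frames [N, H]
At position 6, page J is evicted.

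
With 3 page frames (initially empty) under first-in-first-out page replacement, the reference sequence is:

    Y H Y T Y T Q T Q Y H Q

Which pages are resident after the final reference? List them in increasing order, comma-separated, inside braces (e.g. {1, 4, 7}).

{H, Q, Y}

Y: miss, frames [Y]
H: miss, frames [Y, H]
Y: hit
T: miss, frames [Y, H, T]
Y: hit
T: hit
Q: miss, evict Y, frames [H, T, Q]
T: hit
Q: hit
Y: miss, evict H, frames [T, Q, Y]
H: miss, evict T, frames [Q, Y, H]
Q: hit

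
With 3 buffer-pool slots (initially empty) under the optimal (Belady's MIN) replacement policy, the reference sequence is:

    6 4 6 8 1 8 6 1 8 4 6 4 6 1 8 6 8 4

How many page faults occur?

6: fault, frames (6)
4: fault, frames (6 4)
6: hit
8: fault, frames (6 4 8)
1: fault, evict 4, frames (6 8 1)
8: hit
6: hit
1: hit
8: hit
4: fault, evict 8, frames (6 1 4)
6: hit
4: hit
6: hit
1: hit
8: fault, evict 1, frames (6 4 8)
6: hit
8: hit
4: hit
Page faults: 6.

6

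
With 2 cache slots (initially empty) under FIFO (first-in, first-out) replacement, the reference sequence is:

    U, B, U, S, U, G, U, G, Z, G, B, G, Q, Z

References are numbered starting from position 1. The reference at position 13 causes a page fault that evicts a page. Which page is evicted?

B

pos 1: U → fault, frames (U)
pos 2: B → fault, frames (U B)
pos 3: U → hit
pos 4: S → fault, evict U, frames (B S)
pos 5: U → fault, evict B, frames (S U)
pos 6: G → fault, evict S, frames (U G)
pos 7: U → hit
pos 8: G → hit
pos 9: Z → fault, evict U, frames (G Z)
pos 10: G → hit
pos 11: B → fault, evict G, frames (Z B)
pos 12: G → fault, evict Z, frames (B G)
pos 13: Q → fault, evict B, frames (G Q)
At position 13, page B is evicted.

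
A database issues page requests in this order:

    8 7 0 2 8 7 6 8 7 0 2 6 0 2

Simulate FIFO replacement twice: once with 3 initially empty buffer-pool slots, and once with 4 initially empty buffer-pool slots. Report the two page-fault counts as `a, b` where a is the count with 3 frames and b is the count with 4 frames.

9, 10

3 frames: F F F F F F F . . F F . . . → 9 faults.
4 frames: F F F F . . F F F F F F . . → 10 faults.
10 > 9: adding a frame increased faults — Belady's anomaly.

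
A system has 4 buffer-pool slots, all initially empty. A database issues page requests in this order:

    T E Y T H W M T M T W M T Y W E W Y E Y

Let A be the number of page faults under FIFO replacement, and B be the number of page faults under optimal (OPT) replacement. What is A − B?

3

Under FIFO: F F F . F F F F . . . . . F . F F . . . → 10 faults.
Under OPT: F F F . F F F . . . . . . . . F . . . . → 7 faults.
A − B = 10 − 7 = 3.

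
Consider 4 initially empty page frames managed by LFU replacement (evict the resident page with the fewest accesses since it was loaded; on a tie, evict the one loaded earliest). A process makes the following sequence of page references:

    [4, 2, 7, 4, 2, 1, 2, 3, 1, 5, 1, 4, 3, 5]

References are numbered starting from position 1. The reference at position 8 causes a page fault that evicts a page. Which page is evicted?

7

pos 1: 4 → fault, frames {4}
pos 2: 2 → fault, frames {4,2}
pos 3: 7 → fault, frames {4,2,7}
pos 4: 4 → hit
pos 5: 2 → hit
pos 6: 1 → fault, frames {4,2,7,1}
pos 7: 2 → hit
pos 8: 3 → fault, evict 7, frames {4,2,1,3}
At position 8, page 7 is evicted.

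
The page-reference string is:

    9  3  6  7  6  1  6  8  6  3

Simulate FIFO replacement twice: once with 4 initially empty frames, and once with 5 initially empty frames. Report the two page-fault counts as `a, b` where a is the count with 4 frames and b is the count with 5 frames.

4 frames: F F F F . F . F . F → 7 faults.
5 frames: F F F F . F . F . . → 6 faults.
6 < 7: adding a frame reduced faults, as is typical.

7, 6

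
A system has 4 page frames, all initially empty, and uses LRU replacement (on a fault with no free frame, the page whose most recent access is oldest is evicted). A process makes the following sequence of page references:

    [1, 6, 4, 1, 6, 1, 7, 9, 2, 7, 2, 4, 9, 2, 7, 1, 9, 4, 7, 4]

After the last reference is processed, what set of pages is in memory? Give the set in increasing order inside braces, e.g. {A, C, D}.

1: miss, frames {1}
6: miss, frames {1,6}
4: miss, frames {1,6,4}
1: hit
6: hit
1: hit
7: miss, frames {4,6,1,7}
9: miss, evict 4, frames {6,1,7,9}
2: miss, evict 6, frames {1,7,9,2}
7: hit
2: hit
4: miss, evict 1, frames {9,7,2,4}
9: hit
2: hit
7: hit
1: miss, evict 4, frames {9,2,7,1}
9: hit
4: miss, evict 2, frames {7,1,9,4}
7: hit
4: hit

{1, 4, 7, 9}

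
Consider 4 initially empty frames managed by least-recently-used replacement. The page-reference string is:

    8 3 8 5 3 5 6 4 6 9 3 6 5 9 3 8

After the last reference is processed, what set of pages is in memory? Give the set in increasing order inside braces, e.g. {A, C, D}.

{3, 5, 8, 9}

8 -> miss, frames (8)
3 -> miss, frames (8 3)
8 -> hit
5 -> miss, frames (3 8 5)
3 -> hit
5 -> hit
6 -> miss, frames (8 3 5 6)
4 -> miss, evict 8, frames (3 5 6 4)
6 -> hit
9 -> miss, evict 3, frames (5 4 6 9)
3 -> miss, evict 5, frames (4 6 9 3)
6 -> hit
5 -> miss, evict 4, frames (9 3 6 5)
9 -> hit
3 -> hit
8 -> miss, evict 6, frames (5 9 3 8)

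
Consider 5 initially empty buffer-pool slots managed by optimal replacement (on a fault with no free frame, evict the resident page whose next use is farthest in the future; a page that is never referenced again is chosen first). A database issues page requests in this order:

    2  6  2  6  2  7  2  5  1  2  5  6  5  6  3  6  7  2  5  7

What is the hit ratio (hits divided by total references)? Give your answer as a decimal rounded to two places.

0.70

2: fault, frames (2)
6: fault, frames (2 6)
2: hit
6: hit
2: hit
7: fault, frames (2 6 7)
2: hit
5: fault, frames (2 6 7 5)
1: fault, frames (2 6 7 5 1)
2: hit
5: hit
6: hit
5: hit
6: hit
3: fault, evict 1, frames (2 6 7 5 3)
6: hit
7: hit
2: hit
5: hit
7: hit
Hits: 14 of 20 references → 14/20 = 0.7000.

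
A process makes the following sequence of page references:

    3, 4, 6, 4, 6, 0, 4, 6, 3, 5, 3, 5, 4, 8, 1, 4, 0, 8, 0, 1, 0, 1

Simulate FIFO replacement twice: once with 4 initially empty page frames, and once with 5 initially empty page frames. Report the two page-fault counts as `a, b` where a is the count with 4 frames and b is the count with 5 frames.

4 frames: F F F . . F . . . F F . F F F . F . . . . . → 10 faults.
5 frames: F F F . . F . . . F . . . F F F . . . . . . → 8 faults.
8 < 10: adding a frame reduced faults, as is typical.

10, 8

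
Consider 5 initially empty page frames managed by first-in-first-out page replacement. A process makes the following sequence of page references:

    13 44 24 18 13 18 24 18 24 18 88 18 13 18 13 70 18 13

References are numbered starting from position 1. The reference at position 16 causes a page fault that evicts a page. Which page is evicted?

pos 1: 13 -> fault, frames [13]
pos 2: 44 -> fault, frames [13, 44]
pos 3: 24 -> fault, frames [13, 44, 24]
pos 4: 18 -> fault, frames [13, 44, 24, 18]
pos 5: 13 -> hit
pos 6: 18 -> hit
pos 7: 24 -> hit
pos 8: 18 -> hit
pos 9: 24 -> hit
pos 10: 18 -> hit
pos 11: 88 -> fault, frames [13, 44, 24, 18, 88]
pos 12: 18 -> hit
pos 13: 13 -> hit
pos 14: 18 -> hit
pos 15: 13 -> hit
pos 16: 70 -> fault, evict 13, frames [44, 24, 18, 88, 70]
At position 16, page 13 is evicted.

13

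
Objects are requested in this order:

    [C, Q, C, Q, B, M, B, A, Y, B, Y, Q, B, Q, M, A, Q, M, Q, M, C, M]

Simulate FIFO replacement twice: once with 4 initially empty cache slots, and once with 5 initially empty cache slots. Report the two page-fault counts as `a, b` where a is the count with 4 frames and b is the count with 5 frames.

11, 7

4 frames: F F . . F F . F F . . F F . F F . . . . F . → 11 faults.
5 frames: F F . . F F . F F . . . . . . . . . . . F . → 7 faults.
7 < 11: adding a frame reduced faults, as is typical.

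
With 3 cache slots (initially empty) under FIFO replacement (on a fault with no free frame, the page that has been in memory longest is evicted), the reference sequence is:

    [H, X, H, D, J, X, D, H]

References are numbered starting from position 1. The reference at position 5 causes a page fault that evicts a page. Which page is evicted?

H

pos 1: H: fault, frames {H}
pos 2: X: fault, frames {H,X}
pos 3: H: hit
pos 4: D: fault, frames {H,X,D}
pos 5: J: fault, evict H, frames {X,D,J}
At position 5, page H is evicted.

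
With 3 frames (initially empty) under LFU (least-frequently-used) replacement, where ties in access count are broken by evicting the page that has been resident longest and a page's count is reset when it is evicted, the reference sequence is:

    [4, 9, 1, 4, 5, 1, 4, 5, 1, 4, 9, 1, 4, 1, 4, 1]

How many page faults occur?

5

4 -> miss, frames {4}
9 -> miss, frames {4,9}
1 -> miss, frames {4,9,1}
4 -> hit
5 -> miss, evict 9, frames {4,1,5}
1 -> hit
4 -> hit
5 -> hit
1 -> hit
4 -> hit
9 -> miss, evict 5, frames {4,1,9}
1 -> hit
4 -> hit
1 -> hit
4 -> hit
1 -> hit
Page faults: 5.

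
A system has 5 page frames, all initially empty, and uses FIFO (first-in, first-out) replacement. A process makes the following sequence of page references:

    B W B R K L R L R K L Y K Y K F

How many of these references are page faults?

7

B -> miss, frames [B]
W -> miss, frames [B, W]
B -> hit
R -> miss, frames [B, W, R]
K -> miss, frames [B, W, R, K]
L -> miss, frames [B, W, R, K, L]
R -> hit
L -> hit
R -> hit
K -> hit
L -> hit
Y -> miss, evict B, frames [W, R, K, L, Y]
K -> hit
Y -> hit
K -> hit
F -> miss, evict W, frames [R, K, L, Y, F]
Page faults: 7.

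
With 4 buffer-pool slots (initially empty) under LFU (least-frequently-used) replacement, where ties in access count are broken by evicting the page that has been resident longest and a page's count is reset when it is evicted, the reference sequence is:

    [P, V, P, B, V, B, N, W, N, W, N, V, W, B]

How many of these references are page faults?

P: miss, frames (P)
V: miss, frames (P V)
P: hit
B: miss, frames (P V B)
V: hit
B: hit
N: miss, frames (P V B N)
W: miss, evict N, frames (P V B W)
N: miss, evict W, frames (P V B N)
W: miss, evict N, frames (P V B W)
N: miss, evict W, frames (P V B N)
V: hit
W: miss, evict N, frames (P V B W)
B: hit
Page faults: 9.

9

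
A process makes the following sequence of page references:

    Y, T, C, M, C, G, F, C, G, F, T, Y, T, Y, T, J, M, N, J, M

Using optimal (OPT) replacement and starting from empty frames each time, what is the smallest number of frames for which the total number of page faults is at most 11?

3

f=1: 20 faults
f=2: 13 faults
f=3: 11 faults
f=4: 10 faults
f=5: 9 faults
f=6: 8 faults
f=7: 8 faults
f=8: 8 faults
Smallest f with faults ≤ 11 is 3.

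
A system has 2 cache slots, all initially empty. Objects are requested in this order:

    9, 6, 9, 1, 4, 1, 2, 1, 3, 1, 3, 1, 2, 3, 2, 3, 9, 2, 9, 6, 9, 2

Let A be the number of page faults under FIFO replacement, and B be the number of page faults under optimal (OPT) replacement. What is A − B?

Under FIFO: F F . F F . F F F . . . F . . . F . . F . F → 11 faults.
Under OPT: F F . F F . F . F . . . F . . . F . . F . F → 10 faults.
A − B = 11 − 10 = 1.

1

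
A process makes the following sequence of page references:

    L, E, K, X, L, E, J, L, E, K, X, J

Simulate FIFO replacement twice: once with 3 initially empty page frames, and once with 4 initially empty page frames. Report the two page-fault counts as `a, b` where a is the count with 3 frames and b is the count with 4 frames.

9, 10

3 frames: F F F F F F F . . F F . → 9 faults.
4 frames: F F F F . . F F F F F F → 10 faults.
10 > 9: adding a frame increased faults — Belady's anomaly.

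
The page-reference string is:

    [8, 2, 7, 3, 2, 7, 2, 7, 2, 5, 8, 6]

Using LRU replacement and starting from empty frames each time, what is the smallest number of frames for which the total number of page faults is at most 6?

f=1: 12 faults
f=2: 9 faults
f=3: 7 faults
f=4: 7 faults
f=5: 6 faults
f=6: 6 faults
Smallest f with faults ≤ 6 is 5.

5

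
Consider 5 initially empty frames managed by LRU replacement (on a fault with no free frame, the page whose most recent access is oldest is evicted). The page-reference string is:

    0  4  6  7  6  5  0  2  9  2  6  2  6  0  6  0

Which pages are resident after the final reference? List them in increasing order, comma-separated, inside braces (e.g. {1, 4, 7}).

{0, 2, 5, 6, 9}

0 -> fault, frames {0}
4 -> fault, frames {0,4}
6 -> fault, frames {0,4,6}
7 -> fault, frames {0,4,6,7}
6 -> hit
5 -> fault, frames {0,4,7,6,5}
0 -> hit
2 -> fault, evict 4, frames {7,6,5,0,2}
9 -> fault, evict 7, frames {6,5,0,2,9}
2 -> hit
6 -> hit
2 -> hit
6 -> hit
0 -> hit
6 -> hit
0 -> hit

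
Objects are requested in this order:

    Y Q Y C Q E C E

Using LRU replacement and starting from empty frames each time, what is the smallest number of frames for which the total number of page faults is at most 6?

f=1: 8 faults
f=2: 6 faults
f=3: 4 faults
f=4: 4 faults
Smallest f with faults ≤ 6 is 2.

2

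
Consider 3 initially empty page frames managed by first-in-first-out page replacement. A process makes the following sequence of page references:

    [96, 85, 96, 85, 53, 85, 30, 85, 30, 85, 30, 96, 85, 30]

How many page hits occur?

8

96: miss, frames {96}
85: miss, frames {96,85}
96: hit
85: hit
53: miss, frames {96,85,53}
85: hit
30: miss, evict 96, frames {85,53,30}
85: hit
30: hit
85: hit
30: hit
96: miss, evict 85, frames {53,30,96}
85: miss, evict 53, frames {30,96,85}
30: hit
Hits: 8.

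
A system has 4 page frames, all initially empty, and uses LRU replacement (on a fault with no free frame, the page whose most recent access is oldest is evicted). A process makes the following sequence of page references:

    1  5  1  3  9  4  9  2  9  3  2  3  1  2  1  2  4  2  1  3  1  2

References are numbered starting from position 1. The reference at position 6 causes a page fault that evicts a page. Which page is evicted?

5

pos 1: 1: fault, frames (1)
pos 2: 5: fault, frames (1 5)
pos 3: 1: hit
pos 4: 3: fault, frames (5 1 3)
pos 5: 9: fault, frames (5 1 3 9)
pos 6: 4: fault, evict 5, frames (1 3 9 4)
At position 6, page 5 is evicted.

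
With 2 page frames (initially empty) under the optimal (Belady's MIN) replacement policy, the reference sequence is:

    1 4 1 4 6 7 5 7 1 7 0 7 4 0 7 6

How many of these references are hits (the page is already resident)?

6

1: fault, frames {1}
4: fault, frames {1,4}
1: hit
4: hit
6: fault, evict 4, frames {1,6}
7: fault, evict 6, frames {1,7}
5: fault, evict 1, frames {7,5}
7: hit
1: fault, evict 5, frames {7,1}
7: hit
0: fault, evict 1, frames {7,0}
7: hit
4: fault, evict 7, frames {0,4}
0: hit
7: fault, evict 4, frames {0,7}
6: fault, evict 7, frames {0,6}
Hits: 6.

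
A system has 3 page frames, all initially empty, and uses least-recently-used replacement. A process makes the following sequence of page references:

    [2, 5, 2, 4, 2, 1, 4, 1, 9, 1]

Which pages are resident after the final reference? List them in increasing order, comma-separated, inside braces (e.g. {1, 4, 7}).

2 -> fault, frames {2}
5 -> fault, frames {2,5}
2 -> hit
4 -> fault, frames {5,2,4}
2 -> hit
1 -> fault, evict 5, frames {4,2,1}
4 -> hit
1 -> hit
9 -> fault, evict 2, frames {4,1,9}
1 -> hit

{1, 4, 9}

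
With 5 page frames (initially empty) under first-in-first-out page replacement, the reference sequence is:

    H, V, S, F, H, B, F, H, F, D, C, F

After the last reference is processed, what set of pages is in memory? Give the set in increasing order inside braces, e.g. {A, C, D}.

H: miss, frames {H}
V: miss, frames {H,V}
S: miss, frames {H,V,S}
F: miss, frames {H,V,S,F}
H: hit
B: miss, frames {H,V,S,F,B}
F: hit
H: hit
F: hit
D: miss, evict H, frames {V,S,F,B,D}
C: miss, evict V, frames {S,F,B,D,C}
F: hit

{B, C, D, F, S}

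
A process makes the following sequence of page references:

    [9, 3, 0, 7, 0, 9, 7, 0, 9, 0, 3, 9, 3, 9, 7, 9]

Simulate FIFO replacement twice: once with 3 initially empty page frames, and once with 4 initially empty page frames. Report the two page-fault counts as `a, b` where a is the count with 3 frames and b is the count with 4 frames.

6, 4

3 frames: F F F F . F . . . . F . . . . . → 6 faults.
4 frames: F F F F . . . . . . . . . . . . → 4 faults.
4 < 6: adding a frame reduced faults, as is typical.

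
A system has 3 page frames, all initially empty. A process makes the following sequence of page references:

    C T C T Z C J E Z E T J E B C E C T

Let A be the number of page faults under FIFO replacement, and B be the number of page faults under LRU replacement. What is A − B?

-1

Under FIFO: F F . . F . F F . . F . . F F F . F → 10 faults.
Under LRU: F F . . F . F F F . F F . F F . . F → 11 faults.
A − B = 10 − 11 = -1.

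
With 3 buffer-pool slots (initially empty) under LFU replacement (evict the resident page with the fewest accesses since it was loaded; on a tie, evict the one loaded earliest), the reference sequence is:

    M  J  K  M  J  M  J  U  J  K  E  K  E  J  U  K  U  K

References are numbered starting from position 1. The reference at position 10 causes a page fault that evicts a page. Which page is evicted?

pos 1: M: miss, frames [M]
pos 2: J: miss, frames [M, J]
pos 3: K: miss, frames [M, J, K]
pos 4: M: hit
pos 5: J: hit
pos 6: M: hit
pos 7: J: hit
pos 8: U: miss, evict K, frames [M, J, U]
pos 9: J: hit
pos 10: K: miss, evict U, frames [M, J, K]
At position 10, page U is evicted.

U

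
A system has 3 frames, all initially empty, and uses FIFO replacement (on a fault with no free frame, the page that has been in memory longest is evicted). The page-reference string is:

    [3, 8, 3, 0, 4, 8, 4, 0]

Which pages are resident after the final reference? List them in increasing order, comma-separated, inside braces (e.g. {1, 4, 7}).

{0, 4, 8}

3: miss, frames {3}
8: miss, frames {3,8}
3: hit
0: miss, frames {3,8,0}
4: miss, evict 3, frames {8,0,4}
8: hit
4: hit
0: hit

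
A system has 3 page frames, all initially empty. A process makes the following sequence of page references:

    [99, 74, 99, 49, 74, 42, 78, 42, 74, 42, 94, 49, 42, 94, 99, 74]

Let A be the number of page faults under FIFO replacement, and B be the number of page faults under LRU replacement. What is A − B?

Under FIFO: F F . F . F F . F . F F F . F F → 11 faults.
Under LRU: F F . F . F F . . . F F . . F F → 9 faults.
A − B = 11 − 9 = 2.

2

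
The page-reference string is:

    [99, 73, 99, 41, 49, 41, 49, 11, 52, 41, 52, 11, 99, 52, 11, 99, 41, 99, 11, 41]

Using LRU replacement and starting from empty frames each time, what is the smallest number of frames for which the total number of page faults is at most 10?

f=1: 20 faults
f=2: 15 faults
f=3: 9 faults
f=4: 7 faults
f=5: 6 faults
f=6: 6 faults
Smallest f with faults ≤ 10 is 3.

3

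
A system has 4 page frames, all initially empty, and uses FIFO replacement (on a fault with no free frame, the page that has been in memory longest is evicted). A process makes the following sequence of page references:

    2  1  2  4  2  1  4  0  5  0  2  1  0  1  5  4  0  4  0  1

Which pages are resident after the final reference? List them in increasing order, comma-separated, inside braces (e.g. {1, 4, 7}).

2 -> fault, frames {2}
1 -> fault, frames {2,1}
2 -> hit
4 -> fault, frames {2,1,4}
2 -> hit
1 -> hit
4 -> hit
0 -> fault, frames {2,1,4,0}
5 -> fault, evict 2, frames {1,4,0,5}
0 -> hit
2 -> fault, evict 1, frames {4,0,5,2}
1 -> fault, evict 4, frames {0,5,2,1}
0 -> hit
1 -> hit
5 -> hit
4 -> fault, evict 0, frames {5,2,1,4}
0 -> fault, evict 5, frames {2,1,4,0}
4 -> hit
0 -> hit
1 -> hit

{0, 1, 2, 4}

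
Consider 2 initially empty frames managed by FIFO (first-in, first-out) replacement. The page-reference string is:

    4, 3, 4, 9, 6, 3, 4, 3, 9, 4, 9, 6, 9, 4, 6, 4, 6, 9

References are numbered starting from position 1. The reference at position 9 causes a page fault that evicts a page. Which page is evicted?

pos 1: 4 -> miss, frames (4)
pos 2: 3 -> miss, frames (4 3)
pos 3: 4 -> hit
pos 4: 9 -> miss, evict 4, frames (3 9)
pos 5: 6 -> miss, evict 3, frames (9 6)
pos 6: 3 -> miss, evict 9, frames (6 3)
pos 7: 4 -> miss, evict 6, frames (3 4)
pos 8: 3 -> hit
pos 9: 9 -> miss, evict 3, frames (4 9)
At position 9, page 3 is evicted.

3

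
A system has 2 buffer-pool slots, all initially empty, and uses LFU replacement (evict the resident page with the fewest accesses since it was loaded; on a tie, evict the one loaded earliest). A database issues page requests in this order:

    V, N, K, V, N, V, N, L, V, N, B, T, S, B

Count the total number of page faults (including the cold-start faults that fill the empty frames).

11

V: fault, frames [V]
N: fault, frames [V, N]
K: fault, evict V, frames [N, K]
V: fault, evict N, frames [K, V]
N: fault, evict K, frames [V, N]
V: hit
N: hit
L: fault, evict V, frames [N, L]
V: fault, evict L, frames [N, V]
N: hit
B: fault, evict V, frames [N, B]
T: fault, evict B, frames [N, T]
S: fault, evict T, frames [N, S]
B: fault, evict S, frames [N, B]
Page faults: 11.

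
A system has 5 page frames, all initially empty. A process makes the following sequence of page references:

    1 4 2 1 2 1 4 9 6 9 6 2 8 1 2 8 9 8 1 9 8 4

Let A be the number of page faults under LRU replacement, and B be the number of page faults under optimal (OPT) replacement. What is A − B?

Under LRU: F F F . . . . F F . . . F F . . . . . . . F → 8 faults.
Under OPT: F F F . . . . F F . . . F . . . . . . . . . → 6 faults.
A − B = 8 − 6 = 2.

2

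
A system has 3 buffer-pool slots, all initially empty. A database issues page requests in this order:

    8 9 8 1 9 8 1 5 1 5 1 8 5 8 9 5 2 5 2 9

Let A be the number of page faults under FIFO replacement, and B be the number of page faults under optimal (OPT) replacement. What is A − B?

Under FIFO: F F . F . . . F . . . F . . F . F F . . → 8 faults.
Under OPT: F F . F . . . F . . . . . . F . F . . . → 6 faults.
A − B = 8 − 6 = 2.

2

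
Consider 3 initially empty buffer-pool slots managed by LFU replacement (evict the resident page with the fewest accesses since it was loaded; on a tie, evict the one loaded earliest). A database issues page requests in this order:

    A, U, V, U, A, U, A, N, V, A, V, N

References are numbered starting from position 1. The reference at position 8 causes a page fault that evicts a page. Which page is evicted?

V

pos 1: A: miss, frames (A)
pos 2: U: miss, frames (A U)
pos 3: V: miss, frames (A U V)
pos 4: U: hit
pos 5: A: hit
pos 6: U: hit
pos 7: A: hit
pos 8: N: miss, evict V, frames (A U N)
At position 8, page V is evicted.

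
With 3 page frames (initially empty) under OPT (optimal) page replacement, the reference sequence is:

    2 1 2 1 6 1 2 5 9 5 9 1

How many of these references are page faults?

2 → miss, frames (2)
1 → miss, frames (2 1)
2 → hit
1 → hit
6 → miss, frames (2 1 6)
1 → hit
2 → hit
5 → miss, evict 6, frames (2 1 5)
9 → miss, evict 2, frames (1 5 9)
5 → hit
9 → hit
1 → hit
Page faults: 5.

5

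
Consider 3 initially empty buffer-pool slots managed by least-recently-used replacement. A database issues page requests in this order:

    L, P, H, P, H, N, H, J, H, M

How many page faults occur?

L: miss, frames {L}
P: miss, frames {L,P}
H: miss, frames {L,P,H}
P: hit
H: hit
N: miss, evict L, frames {P,H,N}
H: hit
J: miss, evict P, frames {N,H,J}
H: hit
M: miss, evict N, frames {J,H,M}
Page faults: 6.

6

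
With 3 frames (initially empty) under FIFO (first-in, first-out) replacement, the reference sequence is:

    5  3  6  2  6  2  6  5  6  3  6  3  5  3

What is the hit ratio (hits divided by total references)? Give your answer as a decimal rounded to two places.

5: fault, frames (5)
3: fault, frames (5 3)
6: fault, frames (5 3 6)
2: fault, evict 5, frames (3 6 2)
6: hit
2: hit
6: hit
5: fault, evict 3, frames (6 2 5)
6: hit
3: fault, evict 6, frames (2 5 3)
6: fault, evict 2, frames (5 3 6)
3: hit
5: hit
3: hit
Hits: 7 of 14 references → 7/14 = 0.5000.

0.50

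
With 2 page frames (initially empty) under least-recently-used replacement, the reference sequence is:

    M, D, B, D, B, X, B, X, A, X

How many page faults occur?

5

M -> fault, frames {M}
D -> fault, frames {M,D}
B -> fault, evict M, frames {D,B}
D -> hit
B -> hit
X -> fault, evict D, frames {B,X}
B -> hit
X -> hit
A -> fault, evict B, frames {X,A}
X -> hit
Page faults: 5.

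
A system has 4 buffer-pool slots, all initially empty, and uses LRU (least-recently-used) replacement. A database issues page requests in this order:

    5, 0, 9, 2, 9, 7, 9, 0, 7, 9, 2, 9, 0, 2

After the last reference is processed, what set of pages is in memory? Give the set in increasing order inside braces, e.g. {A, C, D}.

5: fault, frames [5]
0: fault, frames [5, 0]
9: fault, frames [5, 0, 9]
2: fault, frames [5, 0, 9, 2]
9: hit
7: fault, evict 5, frames [0, 2, 9, 7]
9: hit
0: hit
7: hit
9: hit
2: hit
9: hit
0: hit
2: hit

{0, 2, 7, 9}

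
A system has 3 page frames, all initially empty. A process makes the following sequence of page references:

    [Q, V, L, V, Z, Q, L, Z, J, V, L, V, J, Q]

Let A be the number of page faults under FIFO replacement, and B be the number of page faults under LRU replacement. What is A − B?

-1

Under FIFO: F F F . F F . . F F F . . F → 9 faults.
Under LRU: F F F . F F F . F F F . . F → 10 faults.
A − B = 9 − 10 = -1.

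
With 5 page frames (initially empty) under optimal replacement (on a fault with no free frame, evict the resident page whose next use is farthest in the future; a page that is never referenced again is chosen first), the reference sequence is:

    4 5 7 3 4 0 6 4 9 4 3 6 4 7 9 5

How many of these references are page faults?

8

4: miss, frames [4]
5: miss, frames [4, 5]
7: miss, frames [4, 5, 7]
3: miss, frames [4, 5, 7, 3]
4: hit
0: miss, frames [4, 5, 7, 3, 0]
6: miss, evict 0, frames [4, 5, 7, 3, 6]
4: hit
9: miss, evict 5, frames [4, 7, 3, 6, 9]
4: hit
3: hit
6: hit
4: hit
7: hit
9: hit
5: miss, evict 9, frames [4, 7, 3, 6, 5]
Page faults: 8.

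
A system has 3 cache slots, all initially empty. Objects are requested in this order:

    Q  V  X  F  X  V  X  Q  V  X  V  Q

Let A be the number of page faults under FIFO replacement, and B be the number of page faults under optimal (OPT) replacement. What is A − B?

Under FIFO: F F F F . . . F F F . . → 7 faults.
Under OPT: F F F F . . . F . . . . → 5 faults.
A − B = 7 − 5 = 2.

2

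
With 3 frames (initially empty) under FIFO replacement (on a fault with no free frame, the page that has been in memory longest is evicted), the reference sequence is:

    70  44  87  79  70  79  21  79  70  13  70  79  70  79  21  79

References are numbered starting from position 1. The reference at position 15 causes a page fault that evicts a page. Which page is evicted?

pos 1: 70 -> miss, frames [70]
pos 2: 44 -> miss, frames [70, 44]
pos 3: 87 -> miss, frames [70, 44, 87]
pos 4: 79 -> miss, evict 70, frames [44, 87, 79]
pos 5: 70 -> miss, evict 44, frames [87, 79, 70]
pos 6: 79 -> hit
pos 7: 21 -> miss, evict 87, frames [79, 70, 21]
pos 8: 79 -> hit
pos 9: 70 -> hit
pos 10: 13 -> miss, evict 79, frames [70, 21, 13]
pos 11: 70 -> hit
pos 12: 79 -> miss, evict 70, frames [21, 13, 79]
pos 13: 70 -> miss, evict 21, frames [13, 79, 70]
pos 14: 79 -> hit
pos 15: 21 -> miss, evict 13, frames [79, 70, 21]
At position 15, page 13 is evicted.

13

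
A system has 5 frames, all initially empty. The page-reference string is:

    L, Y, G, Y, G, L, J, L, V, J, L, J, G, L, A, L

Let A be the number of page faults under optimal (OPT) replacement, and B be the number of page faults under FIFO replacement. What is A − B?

-1

Under OPT: F F F . . . F . F . . . . . F . → 6 faults.
Under FIFO: F F F . . . F . F . . . . . F F → 7 faults.
A − B = 6 − 7 = -1.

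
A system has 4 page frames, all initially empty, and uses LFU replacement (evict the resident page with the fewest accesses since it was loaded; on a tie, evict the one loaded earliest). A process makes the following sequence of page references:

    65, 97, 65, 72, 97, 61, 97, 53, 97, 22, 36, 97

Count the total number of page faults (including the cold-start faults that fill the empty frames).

7

65 -> miss, frames [65]
97 -> miss, frames [65, 97]
65 -> hit
72 -> miss, frames [65, 97, 72]
97 -> hit
61 -> miss, frames [65, 97, 72, 61]
97 -> hit
53 -> miss, evict 72, frames [65, 97, 61, 53]
97 -> hit
22 -> miss, evict 61, frames [65, 97, 53, 22]
36 -> miss, evict 53, frames [65, 97, 22, 36]
97 -> hit
Page faults: 7.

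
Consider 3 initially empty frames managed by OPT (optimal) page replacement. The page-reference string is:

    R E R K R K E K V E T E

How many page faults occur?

5

R → fault, frames {R}
E → fault, frames {R,E}
R → hit
K → fault, frames {R,E,K}
R → hit
K → hit
E → hit
K → hit
V → fault, evict K, frames {R,E,V}
E → hit
T → fault, evict V, frames {R,E,T}
E → hit
Page faults: 5.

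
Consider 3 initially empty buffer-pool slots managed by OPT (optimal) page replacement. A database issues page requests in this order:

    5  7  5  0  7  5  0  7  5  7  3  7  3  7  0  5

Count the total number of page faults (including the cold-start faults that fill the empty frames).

5: miss, frames {5}
7: miss, frames {5,7}
5: hit
0: miss, frames {5,7,0}
7: hit
5: hit
0: hit
7: hit
5: hit
7: hit
3: miss, evict 5, frames {7,0,3}
7: hit
3: hit
7: hit
0: hit
5: miss, evict 3, frames {7,0,5}
Page faults: 5.

5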